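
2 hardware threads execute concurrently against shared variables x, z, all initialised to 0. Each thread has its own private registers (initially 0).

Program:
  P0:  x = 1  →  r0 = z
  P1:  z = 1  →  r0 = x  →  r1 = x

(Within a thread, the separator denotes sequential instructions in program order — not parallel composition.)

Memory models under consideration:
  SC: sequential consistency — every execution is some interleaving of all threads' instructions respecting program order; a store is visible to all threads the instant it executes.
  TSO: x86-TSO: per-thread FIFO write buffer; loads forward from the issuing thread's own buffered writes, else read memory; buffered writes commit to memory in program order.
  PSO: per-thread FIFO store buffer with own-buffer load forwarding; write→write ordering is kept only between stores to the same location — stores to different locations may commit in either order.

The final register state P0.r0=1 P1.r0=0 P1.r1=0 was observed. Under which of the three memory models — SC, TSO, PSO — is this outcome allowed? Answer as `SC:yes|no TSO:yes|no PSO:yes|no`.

outcome vector order: (P0.r0,P1.r0,P1.r1)
[SC] allowed = {<0 1 1>, <1 0 0>, <1 0 1>, <1 1 1>}
[TSO] allowed = {<0 0 0>, <0 0 1>, <0 1 1>, <1 0 0>, <1 0 1>, <1 1 1>}
[PSO] allowed = {<0 0 0>, <0 0 1>, <0 1 1>, <1 0 0>, <1 0 1>, <1 1 1>}
target <1 0 0> ∈ {SC,TSO,PSO}

SC:yes TSO:yes PSO:yes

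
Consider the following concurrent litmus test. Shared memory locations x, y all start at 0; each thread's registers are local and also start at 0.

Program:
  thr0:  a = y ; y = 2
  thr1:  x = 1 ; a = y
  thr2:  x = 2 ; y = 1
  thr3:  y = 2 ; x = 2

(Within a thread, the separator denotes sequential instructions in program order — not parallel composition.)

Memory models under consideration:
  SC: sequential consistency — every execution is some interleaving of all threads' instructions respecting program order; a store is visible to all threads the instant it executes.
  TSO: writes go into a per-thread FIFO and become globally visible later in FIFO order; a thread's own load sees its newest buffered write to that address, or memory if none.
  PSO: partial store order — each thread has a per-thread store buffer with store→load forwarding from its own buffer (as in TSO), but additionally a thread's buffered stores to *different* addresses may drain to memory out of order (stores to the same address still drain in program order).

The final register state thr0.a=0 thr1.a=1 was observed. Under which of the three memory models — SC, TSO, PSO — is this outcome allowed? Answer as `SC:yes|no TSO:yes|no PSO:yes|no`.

SC:yes TSO:yes PSO:yes

outcome vector order: (thr0.a,thr1.a)
under SC → <0 0> <0 1> <0 2> <1 0> <1 1> <1 2> <2 0> <2 1> <2 2>
under TSO → <0 0> <0 1> <0 2> <1 0> <1 1> <1 2> <2 0> <2 1> <2 2>
under PSO → <0 0> <0 1> <0 2> <1 0> <1 1> <1 2> <2 0> <2 1> <2 2>
target <0 1> ∈ {SC,TSO,PSO}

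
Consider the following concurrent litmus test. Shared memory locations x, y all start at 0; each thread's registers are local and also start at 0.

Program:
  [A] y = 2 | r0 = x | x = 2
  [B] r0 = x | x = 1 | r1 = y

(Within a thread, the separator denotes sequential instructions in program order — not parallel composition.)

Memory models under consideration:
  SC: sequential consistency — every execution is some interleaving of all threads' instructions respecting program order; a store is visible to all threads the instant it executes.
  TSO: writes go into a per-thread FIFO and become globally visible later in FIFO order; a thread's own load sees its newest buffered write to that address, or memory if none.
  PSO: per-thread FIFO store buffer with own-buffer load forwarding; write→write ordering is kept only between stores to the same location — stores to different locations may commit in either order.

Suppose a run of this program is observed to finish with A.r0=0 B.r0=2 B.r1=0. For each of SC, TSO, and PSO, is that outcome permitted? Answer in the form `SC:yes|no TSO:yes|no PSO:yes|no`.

outcome vector order: (A.r0,B.r0,B.r1)
SC (4): 0/0/2, 0/2/2, 1/0/0, 1/0/2
TSO (5): 0/0/0, 0/0/2, 0/2/2, 1/0/0, 1/0/2
PSO (6): 0/0/0, 0/0/2, 0/2/0, 0/2/2, 1/0/0, 1/0/2
target 0/2/0 ∈ {PSO}

SC:no TSO:no PSO:yes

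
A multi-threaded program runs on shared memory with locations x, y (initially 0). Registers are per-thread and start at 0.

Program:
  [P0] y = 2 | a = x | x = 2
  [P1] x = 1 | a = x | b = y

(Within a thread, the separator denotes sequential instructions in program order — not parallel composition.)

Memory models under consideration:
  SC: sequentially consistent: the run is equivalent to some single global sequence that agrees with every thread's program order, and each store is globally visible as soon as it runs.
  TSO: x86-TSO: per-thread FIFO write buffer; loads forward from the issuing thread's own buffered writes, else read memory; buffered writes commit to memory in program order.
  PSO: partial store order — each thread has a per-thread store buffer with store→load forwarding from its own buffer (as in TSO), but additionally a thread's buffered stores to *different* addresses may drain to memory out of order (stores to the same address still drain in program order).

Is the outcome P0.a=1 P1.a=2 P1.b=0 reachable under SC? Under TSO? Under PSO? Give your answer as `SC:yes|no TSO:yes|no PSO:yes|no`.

outcome vector order: (P0.a,P1.a,P1.b)
under SC → <0 1 2>; <0 2 2>; <1 1 0>; <1 1 2>; <1 2 2>
under TSO → <0 1 0>; <0 1 2>; <0 2 2>; <1 1 0>; <1 1 2>; <1 2 2>
under PSO → <0 1 0>; <0 1 2>; <0 2 0>; <0 2 2>; <1 1 0>; <1 1 2>; <1 2 0>; <1 2 2>
target <1 2 0> ∈ {PSO}

SC:no TSO:no PSO:yes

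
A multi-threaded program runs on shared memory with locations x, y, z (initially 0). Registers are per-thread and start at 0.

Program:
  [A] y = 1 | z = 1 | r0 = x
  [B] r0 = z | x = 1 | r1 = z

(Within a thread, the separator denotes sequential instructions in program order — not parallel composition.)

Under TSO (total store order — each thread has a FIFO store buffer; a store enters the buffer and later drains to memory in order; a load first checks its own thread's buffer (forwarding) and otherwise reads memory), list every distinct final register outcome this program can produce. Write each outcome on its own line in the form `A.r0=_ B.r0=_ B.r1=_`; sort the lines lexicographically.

outcome vector order: (A.r0,B.r0,B.r1)
|TSO outcomes| = 6

A.r0=0 B.r0=0 B.r1=0
A.r0=0 B.r0=0 B.r1=1
A.r0=0 B.r0=1 B.r1=1
A.r0=1 B.r0=0 B.r1=0
A.r0=1 B.r0=0 B.r1=1
A.r0=1 B.r0=1 B.r1=1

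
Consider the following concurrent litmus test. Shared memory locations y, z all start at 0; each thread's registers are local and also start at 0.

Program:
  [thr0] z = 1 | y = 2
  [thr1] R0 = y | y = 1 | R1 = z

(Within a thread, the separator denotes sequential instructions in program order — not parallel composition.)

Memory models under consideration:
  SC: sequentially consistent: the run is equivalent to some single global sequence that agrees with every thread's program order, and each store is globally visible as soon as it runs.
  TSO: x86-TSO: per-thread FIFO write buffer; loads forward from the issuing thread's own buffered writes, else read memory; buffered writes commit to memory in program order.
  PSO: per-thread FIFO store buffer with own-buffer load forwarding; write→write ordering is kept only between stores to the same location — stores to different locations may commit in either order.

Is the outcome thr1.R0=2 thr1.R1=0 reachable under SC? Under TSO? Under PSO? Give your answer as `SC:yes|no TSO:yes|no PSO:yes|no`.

outcome vector order: (thr1.R0,thr1.R1)
SC (3): 00 01 21
TSO (3): 00 01 21
PSO (4): 00 01 20 21
target 20 ∈ {PSO}

SC:no TSO:no PSO:yes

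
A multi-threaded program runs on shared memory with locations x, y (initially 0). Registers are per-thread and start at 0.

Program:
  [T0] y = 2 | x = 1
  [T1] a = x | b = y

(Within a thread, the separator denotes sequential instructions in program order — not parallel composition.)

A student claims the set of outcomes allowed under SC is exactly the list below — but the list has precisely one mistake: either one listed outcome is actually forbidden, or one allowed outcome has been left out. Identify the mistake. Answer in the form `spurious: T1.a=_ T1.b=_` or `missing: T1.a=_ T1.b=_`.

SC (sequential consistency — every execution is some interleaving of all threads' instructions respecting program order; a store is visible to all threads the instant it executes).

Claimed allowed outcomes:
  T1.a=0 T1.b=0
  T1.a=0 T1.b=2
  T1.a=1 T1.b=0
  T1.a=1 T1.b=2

spurious: T1.a=1 T1.b=0

outcome vector order: (T1.a,T1.b)
SC (3): 0/0, 0/2, 1/2
claimed∖SC = {1/0}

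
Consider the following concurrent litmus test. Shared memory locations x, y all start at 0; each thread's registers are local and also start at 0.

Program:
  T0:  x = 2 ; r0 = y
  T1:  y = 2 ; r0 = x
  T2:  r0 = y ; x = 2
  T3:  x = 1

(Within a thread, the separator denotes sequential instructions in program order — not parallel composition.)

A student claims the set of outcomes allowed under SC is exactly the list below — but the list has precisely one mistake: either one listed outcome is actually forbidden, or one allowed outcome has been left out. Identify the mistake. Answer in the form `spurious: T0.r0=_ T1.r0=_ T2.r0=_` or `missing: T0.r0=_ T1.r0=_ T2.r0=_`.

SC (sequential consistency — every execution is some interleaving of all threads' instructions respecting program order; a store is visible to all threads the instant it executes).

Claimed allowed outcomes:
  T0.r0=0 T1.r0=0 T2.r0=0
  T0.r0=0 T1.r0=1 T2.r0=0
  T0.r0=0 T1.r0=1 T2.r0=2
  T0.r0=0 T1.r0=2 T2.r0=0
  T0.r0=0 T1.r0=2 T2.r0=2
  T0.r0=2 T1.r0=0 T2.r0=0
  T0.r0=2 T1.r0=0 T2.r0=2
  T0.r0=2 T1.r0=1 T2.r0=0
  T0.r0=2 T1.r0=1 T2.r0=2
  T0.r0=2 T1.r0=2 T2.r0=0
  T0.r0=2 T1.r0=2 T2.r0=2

outcome vector order: (T0.r0,T1.r0,T2.r0)
SC: 10 outcomes — {(0,1,0), (0,1,2), (0,2,0), (0,2,2), (2,0,0), (2,0,2), (2,1,0), (2,1,2), (2,2,0), (2,2,2)}
claimed∖SC = {(0,0,0)}

spurious: T0.r0=0 T1.r0=0 T2.r0=0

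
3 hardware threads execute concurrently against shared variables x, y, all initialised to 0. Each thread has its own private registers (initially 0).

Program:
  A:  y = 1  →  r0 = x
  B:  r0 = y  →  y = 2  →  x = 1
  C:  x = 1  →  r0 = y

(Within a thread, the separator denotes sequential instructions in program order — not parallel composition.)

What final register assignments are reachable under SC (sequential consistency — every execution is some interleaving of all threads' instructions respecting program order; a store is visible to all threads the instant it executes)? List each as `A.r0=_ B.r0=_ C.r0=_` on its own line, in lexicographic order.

outcome vector order: (A.r0,B.r0,C.r0)
|SC outcomes| = 10

A.r0=0 B.r0=0 C.r0=1
A.r0=0 B.r0=0 C.r0=2
A.r0=0 B.r0=1 C.r0=1
A.r0=0 B.r0=1 C.r0=2
A.r0=1 B.r0=0 C.r0=0
A.r0=1 B.r0=0 C.r0=1
A.r0=1 B.r0=0 C.r0=2
A.r0=1 B.r0=1 C.r0=0
A.r0=1 B.r0=1 C.r0=1
A.r0=1 B.r0=1 C.r0=2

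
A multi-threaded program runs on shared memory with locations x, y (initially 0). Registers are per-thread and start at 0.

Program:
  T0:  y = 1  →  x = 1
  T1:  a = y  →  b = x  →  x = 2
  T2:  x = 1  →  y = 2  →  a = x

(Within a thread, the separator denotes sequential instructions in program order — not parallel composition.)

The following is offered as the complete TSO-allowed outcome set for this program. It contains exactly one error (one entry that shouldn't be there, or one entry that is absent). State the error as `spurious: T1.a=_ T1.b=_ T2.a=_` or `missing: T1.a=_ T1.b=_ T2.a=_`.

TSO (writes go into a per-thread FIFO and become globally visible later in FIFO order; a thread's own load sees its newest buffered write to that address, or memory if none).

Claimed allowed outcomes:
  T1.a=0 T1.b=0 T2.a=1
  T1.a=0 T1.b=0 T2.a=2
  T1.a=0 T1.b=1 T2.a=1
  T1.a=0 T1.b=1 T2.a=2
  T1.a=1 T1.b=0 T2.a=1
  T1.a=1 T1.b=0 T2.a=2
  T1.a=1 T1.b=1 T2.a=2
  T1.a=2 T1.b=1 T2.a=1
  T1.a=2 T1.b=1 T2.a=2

outcome vector order: (T1.a,T1.b,T2.a)
[TSO] allowed = {0/0/1, 0/0/2, 0/1/1, 0/1/2, 1/0/1, 1/0/2, 1/1/1, 1/1/2, 2/1/1, 2/1/2}
TSO∖claimed = {1/1/1}

missing: T1.a=1 T1.b=1 T2.a=1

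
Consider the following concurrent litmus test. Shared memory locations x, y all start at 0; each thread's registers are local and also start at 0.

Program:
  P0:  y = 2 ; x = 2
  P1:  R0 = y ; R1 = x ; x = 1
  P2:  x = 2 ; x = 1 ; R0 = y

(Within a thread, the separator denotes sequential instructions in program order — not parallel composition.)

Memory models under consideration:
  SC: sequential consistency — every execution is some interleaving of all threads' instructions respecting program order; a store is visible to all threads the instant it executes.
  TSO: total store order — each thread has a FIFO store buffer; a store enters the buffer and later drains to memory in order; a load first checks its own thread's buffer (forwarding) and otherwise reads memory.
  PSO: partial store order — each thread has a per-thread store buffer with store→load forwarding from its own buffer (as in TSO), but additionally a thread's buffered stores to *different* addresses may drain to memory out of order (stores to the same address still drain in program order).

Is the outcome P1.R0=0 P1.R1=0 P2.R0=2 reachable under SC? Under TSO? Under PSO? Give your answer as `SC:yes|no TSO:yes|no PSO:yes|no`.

SC:yes TSO:yes PSO:yes

outcome vector order: (P1.R0,P1.R1,P2.R0)
under SC → 0/0/0, 0/0/2, 0/1/0, 0/1/2, 0/2/0, 0/2/2, 2/0/2, 2/1/0, 2/1/2, 2/2/0, 2/2/2
under TSO → 0/0/0, 0/0/2, 0/1/0, 0/1/2, 0/2/0, 0/2/2, 2/0/0, 2/0/2, 2/1/0, 2/1/2, 2/2/0, 2/2/2
under PSO → 0/0/0, 0/0/2, 0/1/0, 0/1/2, 0/2/0, 0/2/2, 2/0/0, 2/0/2, 2/1/0, 2/1/2, 2/2/0, 2/2/2
target 0/0/2 ∈ {SC,TSO,PSO}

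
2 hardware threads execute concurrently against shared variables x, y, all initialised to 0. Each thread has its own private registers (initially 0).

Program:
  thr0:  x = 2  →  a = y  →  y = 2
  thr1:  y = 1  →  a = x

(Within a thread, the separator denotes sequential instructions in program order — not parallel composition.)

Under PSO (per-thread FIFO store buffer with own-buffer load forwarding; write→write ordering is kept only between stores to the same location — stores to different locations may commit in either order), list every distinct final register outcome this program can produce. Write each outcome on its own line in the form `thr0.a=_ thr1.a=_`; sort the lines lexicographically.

outcome vector order: (thr0.a,thr1.a)
|PSO outcomes| = 4

thr0.a=0 thr1.a=0
thr0.a=0 thr1.a=2
thr0.a=1 thr1.a=0
thr0.a=1 thr1.a=2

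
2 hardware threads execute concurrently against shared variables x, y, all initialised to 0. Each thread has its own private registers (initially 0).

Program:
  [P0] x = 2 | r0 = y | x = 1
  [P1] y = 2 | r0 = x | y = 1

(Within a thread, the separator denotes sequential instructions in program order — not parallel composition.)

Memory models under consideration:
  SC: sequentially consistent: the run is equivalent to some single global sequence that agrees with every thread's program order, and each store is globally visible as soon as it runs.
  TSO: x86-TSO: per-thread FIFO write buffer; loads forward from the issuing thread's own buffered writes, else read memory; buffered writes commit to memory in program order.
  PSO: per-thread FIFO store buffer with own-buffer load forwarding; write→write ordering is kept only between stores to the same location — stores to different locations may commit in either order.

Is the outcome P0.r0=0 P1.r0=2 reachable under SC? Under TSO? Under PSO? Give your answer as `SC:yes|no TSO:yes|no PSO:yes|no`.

SC:yes TSO:yes PSO:yes

outcome vector order: (P0.r0,P1.r0)
under SC → 01; 02; 10; 12; 20; 21; 22
under TSO → 00; 01; 02; 10; 12; 20; 21; 22
under PSO → 00; 01; 02; 10; 12; 20; 21; 22
target 02 ∈ {SC,TSO,PSO}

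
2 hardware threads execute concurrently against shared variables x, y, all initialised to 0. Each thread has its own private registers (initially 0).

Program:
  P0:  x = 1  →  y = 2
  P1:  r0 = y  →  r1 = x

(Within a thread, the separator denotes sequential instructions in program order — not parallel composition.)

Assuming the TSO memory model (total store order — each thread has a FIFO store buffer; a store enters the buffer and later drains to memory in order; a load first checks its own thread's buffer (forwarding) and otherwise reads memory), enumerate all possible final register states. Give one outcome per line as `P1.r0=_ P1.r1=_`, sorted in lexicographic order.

outcome vector order: (P1.r0,P1.r1)
|TSO outcomes| = 3

P1.r0=0 P1.r1=0
P1.r0=0 P1.r1=1
P1.r0=2 P1.r1=1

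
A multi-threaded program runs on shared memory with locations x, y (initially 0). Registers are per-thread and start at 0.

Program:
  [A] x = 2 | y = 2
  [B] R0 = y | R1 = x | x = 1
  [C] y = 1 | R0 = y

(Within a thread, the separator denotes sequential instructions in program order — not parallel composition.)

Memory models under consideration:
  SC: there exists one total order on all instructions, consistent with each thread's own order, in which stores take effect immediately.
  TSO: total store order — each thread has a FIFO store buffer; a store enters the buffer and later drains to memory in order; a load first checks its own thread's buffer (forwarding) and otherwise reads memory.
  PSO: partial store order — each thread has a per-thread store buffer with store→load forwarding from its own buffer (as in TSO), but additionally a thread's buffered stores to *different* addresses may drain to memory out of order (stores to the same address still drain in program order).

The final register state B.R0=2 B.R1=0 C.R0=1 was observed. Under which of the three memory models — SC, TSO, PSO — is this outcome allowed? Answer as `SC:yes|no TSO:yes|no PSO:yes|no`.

SC:no TSO:no PSO:yes

outcome vector order: (B.R0,B.R1,C.R0)
SC: 10 outcomes — {<0 0 1> <0 0 2> <0 2 1> <0 2 2> <1 0 1> <1 0 2> <1 2 1> <1 2 2> <2 2 1> <2 2 2>}
TSO: 10 outcomes — {<0 0 1> <0 0 2> <0 2 1> <0 2 2> <1 0 1> <1 0 2> <1 2 1> <1 2 2> <2 2 1> <2 2 2>}
PSO: 12 outcomes — {<0 0 1> <0 0 2> <0 2 1> <0 2 2> <1 0 1> <1 0 2> <1 2 1> <1 2 2> <2 0 1> <2 0 2> <2 2 1> <2 2 2>}
target <2 0 1> ∈ {PSO}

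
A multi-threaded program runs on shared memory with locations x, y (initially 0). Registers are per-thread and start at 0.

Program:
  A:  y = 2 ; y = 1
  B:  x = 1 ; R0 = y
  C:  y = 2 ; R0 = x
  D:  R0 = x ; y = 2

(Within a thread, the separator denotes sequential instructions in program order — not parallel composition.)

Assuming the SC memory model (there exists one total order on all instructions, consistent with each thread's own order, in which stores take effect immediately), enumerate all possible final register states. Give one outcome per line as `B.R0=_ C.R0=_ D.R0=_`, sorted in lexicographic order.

B.R0=0 C.R0=1 D.R0=0
B.R0=0 C.R0=1 D.R0=1
B.R0=1 C.R0=0 D.R0=0
B.R0=1 C.R0=0 D.R0=1
B.R0=1 C.R0=1 D.R0=0
B.R0=1 C.R0=1 D.R0=1
B.R0=2 C.R0=0 D.R0=0
B.R0=2 C.R0=0 D.R0=1
B.R0=2 C.R0=1 D.R0=0
B.R0=2 C.R0=1 D.R0=1

outcome vector order: (B.R0,C.R0,D.R0)
|SC outcomes| = 10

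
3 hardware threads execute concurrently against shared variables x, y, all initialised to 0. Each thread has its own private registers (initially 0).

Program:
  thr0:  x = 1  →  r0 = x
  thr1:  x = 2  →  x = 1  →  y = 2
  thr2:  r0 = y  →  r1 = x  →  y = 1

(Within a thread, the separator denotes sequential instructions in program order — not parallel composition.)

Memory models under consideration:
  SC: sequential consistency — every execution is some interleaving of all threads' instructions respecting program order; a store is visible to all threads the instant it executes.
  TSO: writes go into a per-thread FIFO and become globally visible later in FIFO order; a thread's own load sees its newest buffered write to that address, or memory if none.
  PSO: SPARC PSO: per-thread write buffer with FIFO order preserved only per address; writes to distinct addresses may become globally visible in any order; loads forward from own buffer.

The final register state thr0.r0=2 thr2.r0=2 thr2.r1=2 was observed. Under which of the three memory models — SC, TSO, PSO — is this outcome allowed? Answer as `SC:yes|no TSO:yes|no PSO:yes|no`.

SC:no TSO:no PSO:yes

outcome vector order: (thr0.r0,thr2.r0,thr2.r1)
[SC] allowed = {<1 0 0>, <1 0 1>, <1 0 2>, <1 2 1>, <2 0 0>, <2 0 1>, <2 0 2>, <2 2 1>}
[TSO] allowed = {<1 0 0>, <1 0 1>, <1 0 2>, <1 2 1>, <2 0 0>, <2 0 1>, <2 0 2>, <2 2 1>}
[PSO] allowed = {<1 0 0>, <1 0 1>, <1 0 2>, <1 2 0>, <1 2 1>, <1 2 2>, <2 0 0>, <2 0 1>, <2 0 2>, <2 2 0>, <2 2 1>, <2 2 2>}
target <2 2 2> ∈ {PSO}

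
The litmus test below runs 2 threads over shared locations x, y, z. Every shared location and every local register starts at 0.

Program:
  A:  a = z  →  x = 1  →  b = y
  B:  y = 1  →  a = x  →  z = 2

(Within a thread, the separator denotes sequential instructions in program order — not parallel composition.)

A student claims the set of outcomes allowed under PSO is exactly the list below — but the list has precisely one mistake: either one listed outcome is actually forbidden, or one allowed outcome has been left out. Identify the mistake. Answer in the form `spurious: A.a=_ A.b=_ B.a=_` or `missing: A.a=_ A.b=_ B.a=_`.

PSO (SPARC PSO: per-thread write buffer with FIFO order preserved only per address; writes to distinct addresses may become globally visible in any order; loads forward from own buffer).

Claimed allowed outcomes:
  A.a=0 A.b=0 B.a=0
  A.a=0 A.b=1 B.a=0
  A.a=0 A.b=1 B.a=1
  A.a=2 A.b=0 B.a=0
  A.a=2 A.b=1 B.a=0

outcome vector order: (A.a,A.b,B.a)
under PSO → 0/0/0; 0/0/1; 0/1/0; 0/1/1; 2/0/0; 2/1/0
PSO∖claimed = {0/0/1}

missing: A.a=0 A.b=0 B.a=1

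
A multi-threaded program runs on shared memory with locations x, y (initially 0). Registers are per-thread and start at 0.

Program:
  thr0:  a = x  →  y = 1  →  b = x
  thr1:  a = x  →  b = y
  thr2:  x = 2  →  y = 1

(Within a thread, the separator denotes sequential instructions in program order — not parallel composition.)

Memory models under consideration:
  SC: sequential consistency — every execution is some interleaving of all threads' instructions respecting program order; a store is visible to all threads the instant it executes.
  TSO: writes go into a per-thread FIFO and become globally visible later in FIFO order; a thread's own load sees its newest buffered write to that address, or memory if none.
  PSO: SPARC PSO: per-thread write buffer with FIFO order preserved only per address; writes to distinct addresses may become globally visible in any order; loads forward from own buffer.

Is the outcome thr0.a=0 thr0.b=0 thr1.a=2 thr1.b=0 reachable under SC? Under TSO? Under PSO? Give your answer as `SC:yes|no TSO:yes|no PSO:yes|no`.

outcome vector order: (thr0.a,thr0.b,thr1.a,thr1.b)
under SC → 0/0/0/0, 0/0/0/1, 0/0/2/1, 0/2/0/0, 0/2/0/1, 0/2/2/0, 0/2/2/1, 2/2/0/0, 2/2/0/1, 2/2/2/0, 2/2/2/1
under TSO → 0/0/0/0, 0/0/0/1, 0/0/2/0, 0/0/2/1, 0/2/0/0, 0/2/0/1, 0/2/2/0, 0/2/2/1, 2/2/0/0, 2/2/0/1, 2/2/2/0, 2/2/2/1
under PSO → 0/0/0/0, 0/0/0/1, 0/0/2/0, 0/0/2/1, 0/2/0/0, 0/2/0/1, 0/2/2/0, 0/2/2/1, 2/2/0/0, 2/2/0/1, 2/2/2/0, 2/2/2/1
target 0/0/2/0 ∈ {TSO,PSO}

SC:no TSO:yes PSO:yes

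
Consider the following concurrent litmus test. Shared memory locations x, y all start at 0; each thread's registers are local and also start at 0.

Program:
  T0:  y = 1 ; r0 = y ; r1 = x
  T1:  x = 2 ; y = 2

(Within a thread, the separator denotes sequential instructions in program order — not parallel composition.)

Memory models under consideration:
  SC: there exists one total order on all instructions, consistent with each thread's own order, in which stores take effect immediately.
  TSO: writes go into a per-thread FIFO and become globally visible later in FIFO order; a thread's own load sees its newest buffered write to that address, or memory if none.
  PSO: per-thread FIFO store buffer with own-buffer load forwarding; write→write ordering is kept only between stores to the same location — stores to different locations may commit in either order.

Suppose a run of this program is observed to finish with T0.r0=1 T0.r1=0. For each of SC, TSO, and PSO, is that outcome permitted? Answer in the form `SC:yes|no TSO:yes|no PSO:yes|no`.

outcome vector order: (T0.r0,T0.r1)
[SC] allowed = {10; 12; 22}
[TSO] allowed = {10; 12; 22}
[PSO] allowed = {10; 12; 20; 22}
target 10 ∈ {SC,TSO,PSO}

SC:yes TSO:yes PSO:yes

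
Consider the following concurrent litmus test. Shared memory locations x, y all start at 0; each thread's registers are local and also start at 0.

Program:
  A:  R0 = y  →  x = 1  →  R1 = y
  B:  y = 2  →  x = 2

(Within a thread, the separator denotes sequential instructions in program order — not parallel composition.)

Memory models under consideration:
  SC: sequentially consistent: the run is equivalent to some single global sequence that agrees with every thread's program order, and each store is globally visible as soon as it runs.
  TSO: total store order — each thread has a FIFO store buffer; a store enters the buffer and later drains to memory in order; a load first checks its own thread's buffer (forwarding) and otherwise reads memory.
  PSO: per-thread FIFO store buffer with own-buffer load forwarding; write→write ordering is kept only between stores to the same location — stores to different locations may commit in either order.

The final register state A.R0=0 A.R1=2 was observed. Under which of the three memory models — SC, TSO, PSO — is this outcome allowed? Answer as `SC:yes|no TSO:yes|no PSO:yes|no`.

SC:yes TSO:yes PSO:yes

outcome vector order: (A.R0,A.R1)
SC: 3 outcomes — {00 02 22}
TSO: 3 outcomes — {00 02 22}
PSO: 3 outcomes — {00 02 22}
target 02 ∈ {SC,TSO,PSO}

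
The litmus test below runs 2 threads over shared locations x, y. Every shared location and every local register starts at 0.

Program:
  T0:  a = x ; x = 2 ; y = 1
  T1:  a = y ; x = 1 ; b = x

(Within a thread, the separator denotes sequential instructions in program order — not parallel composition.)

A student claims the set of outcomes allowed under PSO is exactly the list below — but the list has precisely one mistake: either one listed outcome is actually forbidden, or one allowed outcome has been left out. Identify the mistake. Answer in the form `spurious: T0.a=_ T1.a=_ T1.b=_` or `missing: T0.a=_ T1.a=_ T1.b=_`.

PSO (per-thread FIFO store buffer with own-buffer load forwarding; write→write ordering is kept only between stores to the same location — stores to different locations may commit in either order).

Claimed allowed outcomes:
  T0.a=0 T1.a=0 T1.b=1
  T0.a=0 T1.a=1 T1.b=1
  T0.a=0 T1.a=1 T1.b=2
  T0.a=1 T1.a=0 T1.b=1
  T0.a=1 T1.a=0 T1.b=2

missing: T0.a=0 T1.a=0 T1.b=2

outcome vector order: (T0.a,T1.a,T1.b)
[PSO] allowed = {<0 0 1> <0 0 2> <0 1 1> <0 1 2> <1 0 1> <1 0 2>}
PSO∖claimed = {<0 0 2>}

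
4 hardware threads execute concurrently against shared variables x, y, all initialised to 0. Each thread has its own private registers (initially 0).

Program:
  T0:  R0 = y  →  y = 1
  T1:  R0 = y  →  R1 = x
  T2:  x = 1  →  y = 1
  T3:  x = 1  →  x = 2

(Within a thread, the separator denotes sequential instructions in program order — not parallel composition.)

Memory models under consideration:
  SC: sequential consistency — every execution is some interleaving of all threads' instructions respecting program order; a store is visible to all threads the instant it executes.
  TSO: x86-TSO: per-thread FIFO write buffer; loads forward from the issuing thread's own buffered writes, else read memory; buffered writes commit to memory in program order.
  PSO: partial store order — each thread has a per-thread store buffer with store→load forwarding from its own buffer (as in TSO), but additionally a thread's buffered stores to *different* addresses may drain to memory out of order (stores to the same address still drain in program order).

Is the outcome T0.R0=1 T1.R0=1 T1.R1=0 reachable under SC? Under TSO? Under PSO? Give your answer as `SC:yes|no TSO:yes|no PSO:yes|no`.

SC:no TSO:no PSO:yes

outcome vector order: (T0.R0,T1.R0,T1.R1)
SC: 11 outcomes — {0/0/0, 0/0/1, 0/0/2, 0/1/0, 0/1/1, 0/1/2, 1/0/0, 1/0/1, 1/0/2, 1/1/1, 1/1/2}
TSO: 11 outcomes — {0/0/0, 0/0/1, 0/0/2, 0/1/0, 0/1/1, 0/1/2, 1/0/0, 1/0/1, 1/0/2, 1/1/1, 1/1/2}
PSO: 12 outcomes — {0/0/0, 0/0/1, 0/0/2, 0/1/0, 0/1/1, 0/1/2, 1/0/0, 1/0/1, 1/0/2, 1/1/0, 1/1/1, 1/1/2}
target 1/1/0 ∈ {PSO}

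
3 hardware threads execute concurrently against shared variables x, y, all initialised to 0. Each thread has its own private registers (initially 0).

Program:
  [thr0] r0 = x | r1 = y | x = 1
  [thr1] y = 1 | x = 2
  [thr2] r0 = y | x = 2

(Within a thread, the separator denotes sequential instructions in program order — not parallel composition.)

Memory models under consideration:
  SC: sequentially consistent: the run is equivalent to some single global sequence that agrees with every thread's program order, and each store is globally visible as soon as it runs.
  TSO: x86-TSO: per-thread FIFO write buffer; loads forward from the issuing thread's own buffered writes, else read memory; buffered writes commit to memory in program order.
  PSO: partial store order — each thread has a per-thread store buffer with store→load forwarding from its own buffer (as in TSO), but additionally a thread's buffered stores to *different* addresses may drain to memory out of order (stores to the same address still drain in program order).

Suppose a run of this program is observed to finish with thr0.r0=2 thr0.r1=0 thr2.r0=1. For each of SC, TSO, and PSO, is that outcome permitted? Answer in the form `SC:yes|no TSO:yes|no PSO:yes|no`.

outcome vector order: (thr0.r0,thr0.r1,thr2.r0)
SC: 7 outcomes — {(0,0,0) (0,0,1) (0,1,0) (0,1,1) (2,0,0) (2,1,0) (2,1,1)}
TSO: 7 outcomes — {(0,0,0) (0,0,1) (0,1,0) (0,1,1) (2,0,0) (2,1,0) (2,1,1)}
PSO: 8 outcomes — {(0,0,0) (0,0,1) (0,1,0) (0,1,1) (2,0,0) (2,0,1) (2,1,0) (2,1,1)}
target (2,0,1) ∈ {PSO}

SC:no TSO:no PSO:yes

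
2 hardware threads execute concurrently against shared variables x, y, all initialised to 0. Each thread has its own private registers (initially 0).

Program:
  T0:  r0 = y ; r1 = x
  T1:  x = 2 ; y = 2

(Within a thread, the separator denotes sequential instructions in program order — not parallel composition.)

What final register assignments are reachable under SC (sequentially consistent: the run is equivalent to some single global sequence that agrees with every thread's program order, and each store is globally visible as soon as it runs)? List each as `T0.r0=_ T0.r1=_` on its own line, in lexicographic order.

T0.r0=0 T0.r1=0
T0.r0=0 T0.r1=2
T0.r0=2 T0.r1=2

outcome vector order: (T0.r0,T0.r1)
|SC outcomes| = 3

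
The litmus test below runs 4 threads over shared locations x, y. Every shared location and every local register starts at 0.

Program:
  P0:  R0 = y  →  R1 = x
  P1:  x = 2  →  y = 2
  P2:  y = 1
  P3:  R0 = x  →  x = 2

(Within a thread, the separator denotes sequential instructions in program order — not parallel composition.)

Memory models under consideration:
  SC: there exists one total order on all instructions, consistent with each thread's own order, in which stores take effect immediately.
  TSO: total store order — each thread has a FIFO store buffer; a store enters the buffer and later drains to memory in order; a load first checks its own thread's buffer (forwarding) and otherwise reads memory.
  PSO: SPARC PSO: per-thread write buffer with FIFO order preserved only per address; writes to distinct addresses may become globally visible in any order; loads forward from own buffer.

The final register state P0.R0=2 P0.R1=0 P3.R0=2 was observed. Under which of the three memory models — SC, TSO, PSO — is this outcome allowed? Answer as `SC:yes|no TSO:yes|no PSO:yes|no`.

outcome vector order: (P0.R0,P0.R1,P3.R0)
under SC → (0,0,0), (0,0,2), (0,2,0), (0,2,2), (1,0,0), (1,0,2), (1,2,0), (1,2,2), (2,2,0), (2,2,2)
under TSO → (0,0,0), (0,0,2), (0,2,0), (0,2,2), (1,0,0), (1,0,2), (1,2,0), (1,2,2), (2,2,0), (2,2,2)
under PSO → (0,0,0), (0,0,2), (0,2,0), (0,2,2), (1,0,0), (1,0,2), (1,2,0), (1,2,2), (2,0,0), (2,0,2), (2,2,0), (2,2,2)
target (2,0,2) ∈ {PSO}

SC:no TSO:no PSO:yes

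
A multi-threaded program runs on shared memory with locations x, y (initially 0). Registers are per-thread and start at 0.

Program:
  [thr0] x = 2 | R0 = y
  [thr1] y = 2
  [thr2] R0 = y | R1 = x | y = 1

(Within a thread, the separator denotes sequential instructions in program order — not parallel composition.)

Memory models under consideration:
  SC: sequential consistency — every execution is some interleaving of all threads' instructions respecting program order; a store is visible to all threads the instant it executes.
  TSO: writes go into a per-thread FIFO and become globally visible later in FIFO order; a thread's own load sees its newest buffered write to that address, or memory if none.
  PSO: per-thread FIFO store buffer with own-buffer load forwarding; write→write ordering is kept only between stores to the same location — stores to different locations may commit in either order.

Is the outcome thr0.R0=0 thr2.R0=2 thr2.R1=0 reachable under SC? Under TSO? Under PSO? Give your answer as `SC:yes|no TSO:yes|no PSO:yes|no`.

SC:no TSO:yes PSO:yes

outcome vector order: (thr0.R0,thr2.R0,thr2.R1)
SC (11): 0/0/0, 0/0/2, 0/2/2, 1/0/0, 1/0/2, 1/2/0, 1/2/2, 2/0/0, 2/0/2, 2/2/0, 2/2/2
TSO (12): 0/0/0, 0/0/2, 0/2/0, 0/2/2, 1/0/0, 1/0/2, 1/2/0, 1/2/2, 2/0/0, 2/0/2, 2/2/0, 2/2/2
PSO (12): 0/0/0, 0/0/2, 0/2/0, 0/2/2, 1/0/0, 1/0/2, 1/2/0, 1/2/2, 2/0/0, 2/0/2, 2/2/0, 2/2/2
target 0/2/0 ∈ {TSO,PSO}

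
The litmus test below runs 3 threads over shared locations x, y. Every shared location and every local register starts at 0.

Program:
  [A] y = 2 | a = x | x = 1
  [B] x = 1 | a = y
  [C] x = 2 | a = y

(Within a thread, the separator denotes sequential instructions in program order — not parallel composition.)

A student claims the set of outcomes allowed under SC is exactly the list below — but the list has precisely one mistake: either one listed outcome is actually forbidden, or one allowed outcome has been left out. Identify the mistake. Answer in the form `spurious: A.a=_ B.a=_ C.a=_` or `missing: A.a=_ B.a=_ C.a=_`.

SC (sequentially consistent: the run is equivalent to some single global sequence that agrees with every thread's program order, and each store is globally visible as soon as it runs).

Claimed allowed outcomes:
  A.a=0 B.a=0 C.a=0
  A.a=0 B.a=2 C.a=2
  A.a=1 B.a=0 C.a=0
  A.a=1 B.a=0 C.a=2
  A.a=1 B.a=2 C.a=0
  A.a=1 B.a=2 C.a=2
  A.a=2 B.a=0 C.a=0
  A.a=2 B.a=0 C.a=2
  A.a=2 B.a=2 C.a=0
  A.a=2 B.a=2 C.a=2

outcome vector order: (A.a,B.a,C.a)
[SC] allowed = {<0 2 2> <1 0 0> <1 0 2> <1 2 0> <1 2 2> <2 0 0> <2 0 2> <2 2 0> <2 2 2>}
claimed∖SC = {<0 0 0>}

spurious: A.a=0 B.a=0 C.a=0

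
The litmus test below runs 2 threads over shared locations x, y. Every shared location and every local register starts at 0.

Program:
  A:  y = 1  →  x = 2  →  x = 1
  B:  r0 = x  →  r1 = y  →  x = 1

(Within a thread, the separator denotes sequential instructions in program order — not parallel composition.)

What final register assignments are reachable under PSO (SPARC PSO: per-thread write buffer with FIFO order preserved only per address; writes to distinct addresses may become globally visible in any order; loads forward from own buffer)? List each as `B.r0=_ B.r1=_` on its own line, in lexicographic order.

outcome vector order: (B.r0,B.r1)
|PSO outcomes| = 6

B.r0=0 B.r1=0
B.r0=0 B.r1=1
B.r0=1 B.r1=0
B.r0=1 B.r1=1
B.r0=2 B.r1=0
B.r0=2 B.r1=1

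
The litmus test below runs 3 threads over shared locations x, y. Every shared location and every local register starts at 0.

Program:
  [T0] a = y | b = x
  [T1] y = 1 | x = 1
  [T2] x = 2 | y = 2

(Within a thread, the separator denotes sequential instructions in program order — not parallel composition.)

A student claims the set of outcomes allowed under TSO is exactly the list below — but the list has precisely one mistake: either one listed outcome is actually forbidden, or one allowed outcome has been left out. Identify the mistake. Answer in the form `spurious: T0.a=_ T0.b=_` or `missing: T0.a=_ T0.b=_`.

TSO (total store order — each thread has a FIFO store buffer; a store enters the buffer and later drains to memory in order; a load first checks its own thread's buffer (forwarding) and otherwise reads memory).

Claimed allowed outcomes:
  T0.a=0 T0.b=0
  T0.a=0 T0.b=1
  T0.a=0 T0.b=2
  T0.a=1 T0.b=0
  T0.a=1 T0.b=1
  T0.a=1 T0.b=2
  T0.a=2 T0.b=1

missing: T0.a=2 T0.b=2

outcome vector order: (T0.a,T0.b)
TSO: 8 outcomes — {0/0, 0/1, 0/2, 1/0, 1/1, 1/2, 2/1, 2/2}
TSO∖claimed = {2/2}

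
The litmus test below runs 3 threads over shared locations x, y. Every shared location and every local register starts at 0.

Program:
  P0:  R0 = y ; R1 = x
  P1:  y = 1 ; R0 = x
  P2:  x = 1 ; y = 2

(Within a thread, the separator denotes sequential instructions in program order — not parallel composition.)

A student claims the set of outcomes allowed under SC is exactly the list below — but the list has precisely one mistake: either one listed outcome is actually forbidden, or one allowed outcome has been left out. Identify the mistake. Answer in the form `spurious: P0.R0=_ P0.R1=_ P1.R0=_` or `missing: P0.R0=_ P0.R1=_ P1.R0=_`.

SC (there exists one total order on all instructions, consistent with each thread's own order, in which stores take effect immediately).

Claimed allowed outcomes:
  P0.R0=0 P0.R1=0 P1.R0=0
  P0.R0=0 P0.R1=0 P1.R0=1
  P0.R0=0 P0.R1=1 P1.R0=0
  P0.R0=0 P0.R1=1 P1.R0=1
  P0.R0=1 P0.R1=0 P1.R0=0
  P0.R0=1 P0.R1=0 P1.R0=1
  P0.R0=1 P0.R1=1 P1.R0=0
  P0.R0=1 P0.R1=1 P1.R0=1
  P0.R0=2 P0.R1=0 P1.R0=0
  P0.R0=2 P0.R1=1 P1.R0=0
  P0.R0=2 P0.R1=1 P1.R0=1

spurious: P0.R0=2 P0.R1=0 P1.R0=0

outcome vector order: (P0.R0,P0.R1,P1.R0)
under SC → 000 001 010 011 100 101 110 111 210 211
claimed∖SC = {200}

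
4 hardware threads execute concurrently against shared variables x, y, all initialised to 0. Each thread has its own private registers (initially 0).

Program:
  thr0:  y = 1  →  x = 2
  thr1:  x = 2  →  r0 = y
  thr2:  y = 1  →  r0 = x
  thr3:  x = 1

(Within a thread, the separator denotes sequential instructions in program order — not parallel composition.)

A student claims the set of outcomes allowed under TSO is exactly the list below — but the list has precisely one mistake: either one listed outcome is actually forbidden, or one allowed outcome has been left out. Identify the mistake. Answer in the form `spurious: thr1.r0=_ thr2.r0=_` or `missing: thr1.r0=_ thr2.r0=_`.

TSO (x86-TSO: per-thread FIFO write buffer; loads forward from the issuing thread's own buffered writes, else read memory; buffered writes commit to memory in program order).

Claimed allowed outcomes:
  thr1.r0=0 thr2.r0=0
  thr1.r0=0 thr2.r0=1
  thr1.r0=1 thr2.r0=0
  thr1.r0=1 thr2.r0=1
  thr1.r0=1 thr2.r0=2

outcome vector order: (thr1.r0,thr2.r0)
TSO (6): 00; 01; 02; 10; 11; 12
TSO∖claimed = {02}

missing: thr1.r0=0 thr2.r0=2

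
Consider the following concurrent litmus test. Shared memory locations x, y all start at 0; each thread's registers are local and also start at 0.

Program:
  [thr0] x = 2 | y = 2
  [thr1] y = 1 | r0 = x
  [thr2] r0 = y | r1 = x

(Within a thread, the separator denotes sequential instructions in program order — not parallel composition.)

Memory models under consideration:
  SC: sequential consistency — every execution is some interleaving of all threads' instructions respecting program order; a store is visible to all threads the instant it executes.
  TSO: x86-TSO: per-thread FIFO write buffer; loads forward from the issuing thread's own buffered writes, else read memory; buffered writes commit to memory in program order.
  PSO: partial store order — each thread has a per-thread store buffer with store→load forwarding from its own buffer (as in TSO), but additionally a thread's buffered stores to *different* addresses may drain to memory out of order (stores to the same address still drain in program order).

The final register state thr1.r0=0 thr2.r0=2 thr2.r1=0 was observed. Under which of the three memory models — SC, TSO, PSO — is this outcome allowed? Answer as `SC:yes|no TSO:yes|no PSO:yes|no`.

outcome vector order: (thr1.r0,thr2.r0,thr2.r1)
SC (10): <0 0 0>; <0 0 2>; <0 1 0>; <0 1 2>; <0 2 2>; <2 0 0>; <2 0 2>; <2 1 0>; <2 1 2>; <2 2 2>
TSO (10): <0 0 0>; <0 0 2>; <0 1 0>; <0 1 2>; <0 2 2>; <2 0 0>; <2 0 2>; <2 1 0>; <2 1 2>; <2 2 2>
PSO (12): <0 0 0>; <0 0 2>; <0 1 0>; <0 1 2>; <0 2 0>; <0 2 2>; <2 0 0>; <2 0 2>; <2 1 0>; <2 1 2>; <2 2 0>; <2 2 2>
target <0 2 0> ∈ {PSO}

SC:no TSO:no PSO:yes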